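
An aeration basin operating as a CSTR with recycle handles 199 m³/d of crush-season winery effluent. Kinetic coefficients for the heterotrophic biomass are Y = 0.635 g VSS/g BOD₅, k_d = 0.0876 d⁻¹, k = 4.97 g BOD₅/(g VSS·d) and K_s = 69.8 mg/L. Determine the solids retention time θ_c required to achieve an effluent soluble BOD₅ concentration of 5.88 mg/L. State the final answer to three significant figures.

From 1/θ_c = Y·k·S/(K_s + S) − k_d: Y·k·S/(K_s+S) = 0.635 × 4.97 × 5.88 / (69.8 + 5.88) = 0.2452 d⁻¹.
1/θ_c = 0.2452 − 0.0876 = 0.1576 d⁻¹, so θ_c = 6.345 d.

θ_c ≈ 6.35 d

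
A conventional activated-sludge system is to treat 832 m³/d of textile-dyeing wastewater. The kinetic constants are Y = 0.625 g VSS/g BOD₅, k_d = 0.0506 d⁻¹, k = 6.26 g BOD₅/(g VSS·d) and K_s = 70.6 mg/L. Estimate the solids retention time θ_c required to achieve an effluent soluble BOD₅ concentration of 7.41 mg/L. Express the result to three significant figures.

θ_c ≈ 3.11 d

At the target effluent, Y k S/(K_s+S) = 0.625×6.26×7.41/78.01 = 0.3716 d⁻¹.
Then 1/θ_c = μ − k_d = 0.3716 − 0.0506 = 0.3210 d⁻¹, giving θ_c = 3.115 d.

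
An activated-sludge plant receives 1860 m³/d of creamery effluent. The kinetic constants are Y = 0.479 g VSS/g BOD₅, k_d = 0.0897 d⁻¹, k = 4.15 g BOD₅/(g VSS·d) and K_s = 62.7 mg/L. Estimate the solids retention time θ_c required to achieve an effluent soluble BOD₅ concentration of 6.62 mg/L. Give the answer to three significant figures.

At the target effluent, Y k S/(K_s+S) = 0.479×4.15×6.62/69.32 = 0.1898 d⁻¹.
Then 1/θ_c = μ − k_d = 0.1898 − 0.0897 = 0.1001 d⁻¹, giving θ_c = 9.986 d.

θ_c ≈ 9.99 d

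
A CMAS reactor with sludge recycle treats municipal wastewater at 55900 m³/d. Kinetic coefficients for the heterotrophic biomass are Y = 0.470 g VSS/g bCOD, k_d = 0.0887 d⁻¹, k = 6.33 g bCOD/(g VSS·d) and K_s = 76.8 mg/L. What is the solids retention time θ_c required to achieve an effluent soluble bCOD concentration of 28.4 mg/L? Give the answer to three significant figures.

θ_c ≈ 1.40 d

At the target effluent, Y k S/(K_s+S) = 0.470×6.33×28.4/105.2 = 0.8032 d⁻¹.
θ_c = 1/(μ − k_d) = 1/(0.8032 − 0.0887) = 1/0.7145 = 1.400 d.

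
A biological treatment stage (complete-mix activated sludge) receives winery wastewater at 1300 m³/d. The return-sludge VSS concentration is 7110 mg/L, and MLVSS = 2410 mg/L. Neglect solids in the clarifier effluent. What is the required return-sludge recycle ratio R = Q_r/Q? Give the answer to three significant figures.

Solids balance on the clarifier gives (1+R)X = R·X_r, so R = X/(X_r − X) = 2410 / (7110 − 2410) = 0.5128.

R ≈ 0.513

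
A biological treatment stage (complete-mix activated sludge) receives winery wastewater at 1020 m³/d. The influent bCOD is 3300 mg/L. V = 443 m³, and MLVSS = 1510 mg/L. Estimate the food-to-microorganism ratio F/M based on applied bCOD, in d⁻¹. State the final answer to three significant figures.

F/M ≈ 5.03 d⁻¹

Food-to-microorganism ratio F/M = Q S₀ / (V X) = 1020 × 3300 / (443.0 × 1510) = 5.032 d⁻¹.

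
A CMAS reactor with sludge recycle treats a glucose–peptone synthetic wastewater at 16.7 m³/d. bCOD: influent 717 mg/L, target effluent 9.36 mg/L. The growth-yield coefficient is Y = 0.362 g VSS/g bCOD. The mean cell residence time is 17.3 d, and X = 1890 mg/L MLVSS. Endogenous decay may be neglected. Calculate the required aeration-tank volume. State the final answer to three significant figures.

V ≈ 39.2 m³

Biomass mass balance (decay neglected): V·X = Y·Q·(S₀ − S)·θ_c, so V = 0.362 × 16.7 × (717 − 9.36) × 17.3 / 1890 = 39.16 m³.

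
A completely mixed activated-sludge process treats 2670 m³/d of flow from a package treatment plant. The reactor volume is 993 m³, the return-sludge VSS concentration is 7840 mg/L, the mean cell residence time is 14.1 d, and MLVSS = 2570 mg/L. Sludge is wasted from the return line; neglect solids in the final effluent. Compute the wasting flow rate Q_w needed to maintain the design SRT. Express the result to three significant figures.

Q_w ≈ 23.1 m³/d

Q_w = (V·X)/(θ_c X_r) = 993.0 × 2570 / (14.1 × 7840) = 23.09 m³/d.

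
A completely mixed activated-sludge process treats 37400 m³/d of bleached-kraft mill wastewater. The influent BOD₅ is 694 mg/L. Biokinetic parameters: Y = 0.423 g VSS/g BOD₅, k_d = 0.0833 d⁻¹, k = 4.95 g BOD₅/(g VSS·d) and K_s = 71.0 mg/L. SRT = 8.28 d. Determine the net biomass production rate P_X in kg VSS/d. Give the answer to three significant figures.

P_X ≈ 6430 kg VSS/d

Effluent substrate depends only on kinetics and SRT: S = K_s(1 + k_d θ_c) / [θ_c(Yk − k_d) − 1] = 71.0 × (1 + 0.0833 × 8.28) / [8.28 × (0.423 × 4.95 − 0.0833) − 1] = 120.0 / 15.65 = 7.667 mg/L.
The observed yield is Y_obs = Y/(1 + k_d·θ_c) = 0.423 / (1 + 0.0833 × 8.28) = 0.423 / 1.690 = 0.2503 g VSS per g BOD₅ removed.
Q·(S₀ − S) = 37400 × (694 − 7.67) × 10⁻³ = 25669 kg/d removed.
Net biomass production P_X = Y_obs × Q·(S₀ − S) = 0.2503 × 25669 = 6426 kg VSS/d.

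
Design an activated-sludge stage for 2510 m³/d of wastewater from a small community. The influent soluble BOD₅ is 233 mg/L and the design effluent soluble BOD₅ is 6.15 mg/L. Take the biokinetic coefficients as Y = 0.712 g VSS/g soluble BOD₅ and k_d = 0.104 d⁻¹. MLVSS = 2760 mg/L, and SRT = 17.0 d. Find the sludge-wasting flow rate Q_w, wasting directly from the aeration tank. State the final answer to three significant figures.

From the SRT design equation V = Y Q (S₀−S) θ_c / [X (1 + k_d θ_c)] = 0.712 × 2510 × (233 − 6.15) × 17.0 / [2760 × (1 + 0.104 × 17.0)] = 6.89×10^6 / 7640 = 902.1 m³.
With mixed-liquor wasting, θ_c = V/Q_w, so Q_w = V/θ_c = 902.1/17.0 = 53.07 m³/d.

Q_w ≈ 53.1 m³/d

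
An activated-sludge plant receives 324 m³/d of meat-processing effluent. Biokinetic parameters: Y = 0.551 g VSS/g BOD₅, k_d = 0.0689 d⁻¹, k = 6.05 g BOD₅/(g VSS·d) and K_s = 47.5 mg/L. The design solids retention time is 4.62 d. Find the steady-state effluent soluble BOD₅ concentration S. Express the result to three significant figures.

S ≈ 4.45 mg/L

For a completely mixed reactor with recycle the Lawrence–McCarty relation gives S = K_s·(1 + k_d·θ_c) / [θ_c·(Y·k − k_d) − 1] = 47.5 × (1 + 0.0689 × 4.62) / [4.62 × (0.551 × 6.05 − 0.0689) − 1] = 62.62 / 14.08 = 4.447 mg/L.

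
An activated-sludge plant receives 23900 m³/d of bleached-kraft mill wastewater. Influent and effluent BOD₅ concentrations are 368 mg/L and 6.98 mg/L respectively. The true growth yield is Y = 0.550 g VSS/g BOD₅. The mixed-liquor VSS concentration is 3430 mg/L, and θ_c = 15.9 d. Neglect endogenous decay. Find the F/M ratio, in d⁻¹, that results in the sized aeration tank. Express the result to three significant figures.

F/M ≈ 0.117 d⁻¹

Biomass mass balance (decay neglected): V·X = Y·Q·(S₀ − S)·θ_c, so V = 0.550 × 23900 × (368 − 6.98) × 15.9 / 3430 = 21999 m³.
F/M = applied load / biomass = Q·S₀/(V·X) = 23900 × 368 / (21999 × 3430) = 0.1166 d⁻¹.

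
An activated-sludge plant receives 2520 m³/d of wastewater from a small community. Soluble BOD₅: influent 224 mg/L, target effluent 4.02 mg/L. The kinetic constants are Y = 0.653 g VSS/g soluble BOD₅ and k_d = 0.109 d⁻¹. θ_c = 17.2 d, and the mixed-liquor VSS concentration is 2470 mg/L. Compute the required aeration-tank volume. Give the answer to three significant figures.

V ≈ 877 m³

Rearranging the biomass balance for a CMAS with decay, V = Y·Q·ΔS·θ_c / [X·(1+k_d θ_c)] = 0.653 × 2520 × (224 − 4.02) × 17.2 / [2470 × (1 + 0.109 × 17.2)] = 6.23×10^6 / 7101 = 876.8 m³.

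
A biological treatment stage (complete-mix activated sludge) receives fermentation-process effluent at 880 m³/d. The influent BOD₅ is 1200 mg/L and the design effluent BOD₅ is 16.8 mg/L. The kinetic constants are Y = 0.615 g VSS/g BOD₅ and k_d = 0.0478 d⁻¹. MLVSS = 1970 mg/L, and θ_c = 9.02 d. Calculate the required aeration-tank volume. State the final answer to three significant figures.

V ≈ 2050 m³

Rearranging the biomass balance for a CMAS with decay, V = Y·Q·ΔS·θ_c / [X·(1+k_d θ_c)] = 0.615 × 880 × (1200 − 16.8) × 9.02 / [1970 × (1 + 0.0478 × 9.02)] = 5.78×10^6 / 2819 = 2049 m³.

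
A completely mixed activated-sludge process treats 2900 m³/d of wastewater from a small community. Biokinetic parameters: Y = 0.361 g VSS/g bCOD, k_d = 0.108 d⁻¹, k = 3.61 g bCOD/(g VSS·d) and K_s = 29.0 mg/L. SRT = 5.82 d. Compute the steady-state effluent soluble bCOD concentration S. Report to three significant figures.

From the Monod/SRT balance for a CMAS, S = K_s·(1+k_d θ_c)/[θ_c·(Y k − k_d) − 1] = 29.0 × (1 + 0.108 × 5.82) / [5.82 × (0.361 × 3.61 − 0.108) − 1] = 47.23 / 5.956 = 7.929 mg/L.

S ≈ 7.93 mg/L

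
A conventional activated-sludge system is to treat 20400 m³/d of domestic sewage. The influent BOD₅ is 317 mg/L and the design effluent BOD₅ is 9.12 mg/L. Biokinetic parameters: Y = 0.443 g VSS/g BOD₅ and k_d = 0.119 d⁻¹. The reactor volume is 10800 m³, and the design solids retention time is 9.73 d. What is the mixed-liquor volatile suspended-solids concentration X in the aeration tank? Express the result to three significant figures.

From V·X·(1 + k_d·θ_c) = Y·Q·(S₀ − S)·θ_c: X = 0.443 × 20400 × (317 − 9.12) × 9.73 / [10800 × (1 + 0.119 × 9.73)] = 1162 mg/L.

X ≈ 1160 mg/L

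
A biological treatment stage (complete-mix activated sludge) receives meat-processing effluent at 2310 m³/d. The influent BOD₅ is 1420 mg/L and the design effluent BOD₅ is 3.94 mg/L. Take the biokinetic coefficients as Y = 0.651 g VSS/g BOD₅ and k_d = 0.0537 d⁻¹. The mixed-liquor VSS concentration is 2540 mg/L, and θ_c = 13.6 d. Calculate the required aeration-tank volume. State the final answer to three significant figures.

From the SRT design equation V = Y Q (S₀−S) θ_c / [X (1 + k_d θ_c)] = 0.651 × 2310 × (1420 − 3.94) × 13.6 / [2540 × (1 + 0.0537 × 13.6)] = 2.9×10^7 / 4395 = 6590 m³.

V ≈ 6590 m³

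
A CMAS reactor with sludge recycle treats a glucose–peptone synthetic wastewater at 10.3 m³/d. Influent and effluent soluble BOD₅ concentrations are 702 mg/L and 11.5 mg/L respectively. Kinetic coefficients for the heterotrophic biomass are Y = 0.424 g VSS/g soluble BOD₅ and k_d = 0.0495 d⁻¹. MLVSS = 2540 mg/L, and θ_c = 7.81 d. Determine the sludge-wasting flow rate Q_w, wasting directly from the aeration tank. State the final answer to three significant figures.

From the SRT design equation V = Y Q (S₀−S) θ_c / [X (1 + k_d θ_c)] = 0.424 × 10.3 × (702 − 11.5) × 7.81 / [2540 × (1 + 0.0495 × 7.81)] = 2.36×10^4 / 3522 = 6.687 m³.
For wasting at MLVSS concentration, Q_w = V/θ_c = 6.687/7.81 = 0.8562 m³/d.

Q_w ≈ 0.856 m³/d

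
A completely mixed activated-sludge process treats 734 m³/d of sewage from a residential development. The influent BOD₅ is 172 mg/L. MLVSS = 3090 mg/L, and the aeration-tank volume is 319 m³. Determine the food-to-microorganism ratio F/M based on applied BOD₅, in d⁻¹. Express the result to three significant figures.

F/M ≈ 0.128 d⁻¹

F/M = applied load / biomass = Q·S₀/(V·X) = 734 × 172 / (319.0 × 3090) = 0.1281 d⁻¹.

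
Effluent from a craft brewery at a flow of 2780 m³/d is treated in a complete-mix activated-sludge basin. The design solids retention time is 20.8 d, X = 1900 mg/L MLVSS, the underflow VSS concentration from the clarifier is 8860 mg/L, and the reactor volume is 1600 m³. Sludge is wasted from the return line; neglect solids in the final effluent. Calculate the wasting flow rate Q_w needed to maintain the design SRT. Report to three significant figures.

Q_w ≈ 16.5 m³/d

Wasting from the return line (neglecting effluent solids): Q_w = V·X / (θ_c·X_r) = 1600 × 1900 / (20.8 × 8860) = 16.50 m³/d.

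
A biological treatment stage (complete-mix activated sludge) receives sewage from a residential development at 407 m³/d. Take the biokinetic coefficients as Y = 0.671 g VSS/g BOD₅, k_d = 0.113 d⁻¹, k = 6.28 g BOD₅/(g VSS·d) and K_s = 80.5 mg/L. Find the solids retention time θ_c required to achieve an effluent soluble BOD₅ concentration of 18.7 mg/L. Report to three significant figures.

At the target effluent, Y k S/(K_s+S) = 0.671×6.28×18.7/99.20 = 0.7944 d⁻¹.
Then 1/θ_c = μ − k_d = 0.7944 − 0.113 = 0.6814 d⁻¹, giving θ_c = 1.468 d.

θ_c ≈ 1.47 d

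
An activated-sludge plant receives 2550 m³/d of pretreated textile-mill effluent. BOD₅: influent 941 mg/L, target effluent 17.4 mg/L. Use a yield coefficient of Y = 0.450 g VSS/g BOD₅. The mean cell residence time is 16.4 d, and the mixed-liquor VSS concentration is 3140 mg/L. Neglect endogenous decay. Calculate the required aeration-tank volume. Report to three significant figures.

V ≈ 5540 m³

Biomass mass balance (decay neglected): V·X = Y·Q·(S₀ − S)·θ_c, so V = 0.450 × 2550 × (941 − 17.4) × 16.4 / 3140 = 5535 m³.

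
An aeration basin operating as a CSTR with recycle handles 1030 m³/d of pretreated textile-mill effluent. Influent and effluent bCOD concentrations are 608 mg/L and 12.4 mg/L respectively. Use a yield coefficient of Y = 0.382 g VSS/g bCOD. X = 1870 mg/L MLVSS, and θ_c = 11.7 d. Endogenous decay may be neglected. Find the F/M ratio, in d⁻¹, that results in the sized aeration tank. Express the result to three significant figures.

With k_d = 0 the design equation reduces to V = Y Q (S₀−S) θ_c / X = 0.382 × 1030 × (608 − 12.4) × 11.7 / 1870 = 1466 m³.
F/M = applied load / biomass = Q·S₀/(V·X) = 1030 × 608 / (1466 × 1870) = 0.2284 d⁻¹.

F/M ≈ 0.228 d⁻¹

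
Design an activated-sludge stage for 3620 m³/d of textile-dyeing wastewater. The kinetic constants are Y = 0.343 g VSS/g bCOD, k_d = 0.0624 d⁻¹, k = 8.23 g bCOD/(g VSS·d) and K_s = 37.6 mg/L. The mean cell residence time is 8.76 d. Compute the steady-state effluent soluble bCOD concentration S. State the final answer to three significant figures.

From the Monod/SRT balance for a CMAS, S = K_s·(1+k_d θ_c)/[θ_c·(Y k − k_d) − 1] = 37.6 × (1 + 0.0624 × 8.76) / [8.76 × (0.343 × 8.23 − 0.0624) − 1] = 58.15 / 23.18 = 2.509 mg/L.

S ≈ 2.51 mg/L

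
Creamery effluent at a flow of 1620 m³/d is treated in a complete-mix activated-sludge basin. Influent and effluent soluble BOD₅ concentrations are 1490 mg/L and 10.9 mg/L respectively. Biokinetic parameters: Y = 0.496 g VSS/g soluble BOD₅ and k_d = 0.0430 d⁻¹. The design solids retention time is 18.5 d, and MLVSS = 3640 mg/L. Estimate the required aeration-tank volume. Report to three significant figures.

V ≈ 3360 m³

Rearranging the biomass balance for a CMAS with decay, V = Y·Q·ΔS·θ_c / [X·(1+k_d θ_c)] = 0.496 × 1620 × (1490 − 10.9) × 18.5 / [3640 × (1 + 0.0430 × 18.5)] = 2.2×10^7 / 6536 = 3364 m³.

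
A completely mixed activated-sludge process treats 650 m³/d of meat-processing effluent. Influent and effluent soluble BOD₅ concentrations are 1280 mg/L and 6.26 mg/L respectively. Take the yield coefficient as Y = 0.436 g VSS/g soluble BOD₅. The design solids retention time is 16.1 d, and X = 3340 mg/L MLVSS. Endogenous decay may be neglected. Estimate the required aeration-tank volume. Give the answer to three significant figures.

With k_d = 0 the design equation reduces to V = Y Q (S₀−S) θ_c / X = 0.436 × 650 × (1280 − 6.26) × 16.1 / 3340 = 1740 m³.

V ≈ 1740 m³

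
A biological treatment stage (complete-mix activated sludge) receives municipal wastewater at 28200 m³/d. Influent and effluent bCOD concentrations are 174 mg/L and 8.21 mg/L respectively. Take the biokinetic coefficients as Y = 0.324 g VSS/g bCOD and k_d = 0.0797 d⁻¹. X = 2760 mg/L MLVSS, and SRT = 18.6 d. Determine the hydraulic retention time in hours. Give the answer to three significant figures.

From the SRT design equation V = Y Q (S₀−S) θ_c / [X (1 + k_d θ_c)] = 0.324 × 28200 × (174 − 8.21) × 18.6 / [2760 × (1 + 0.0797 × 18.6)] = 2.82×10^7 / 6851 = 4112 m³.
Hydraulic retention time τ = V/Q = 4112 / 28200 = 0.1458 d = 3.500 h.

τ ≈ 3.50 h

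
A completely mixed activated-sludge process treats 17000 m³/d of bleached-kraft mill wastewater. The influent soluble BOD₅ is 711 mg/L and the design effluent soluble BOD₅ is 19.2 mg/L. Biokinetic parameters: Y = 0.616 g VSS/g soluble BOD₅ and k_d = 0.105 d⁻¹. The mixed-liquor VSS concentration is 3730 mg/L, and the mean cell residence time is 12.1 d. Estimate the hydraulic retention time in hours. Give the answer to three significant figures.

τ ≈ 14.6 h

Rearranging the biomass balance for a CMAS with decay, V = Y·Q·ΔS·θ_c / [X·(1+k_d θ_c)] = 0.616 × 17000 × (711 − 19.2) × 12.1 / [3730 × (1 + 0.105 × 12.1)] = 8.77×10^7 / 8469 = 10351 m³.
τ = V/Q = 10351/17000 = 0.6089 d, or 14.61 h.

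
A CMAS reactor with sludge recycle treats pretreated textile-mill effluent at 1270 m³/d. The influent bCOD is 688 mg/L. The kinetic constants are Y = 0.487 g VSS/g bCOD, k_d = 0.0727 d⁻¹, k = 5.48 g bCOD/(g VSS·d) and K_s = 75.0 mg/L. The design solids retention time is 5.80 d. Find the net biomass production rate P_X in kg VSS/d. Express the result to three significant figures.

From the Monod/SRT balance for a CMAS, S = K_s·(1+k_d θ_c)/[θ_c·(Y k − k_d) − 1] = 75.0 × (1 + 0.0727 × 5.80) / [5.80 × (0.487 × 5.48 − 0.0727) − 1] = 106.6 / 14.06 = 7.585 mg/L.
Correct the yield for decay: Y_obs = Y/(1 + k_d θ_c) = 0.487 / (1 + 0.0727 × 5.80) = 0.487 / 1.422 = 0.3426.
ΔS = 688 − 7.59 = 680.4 mg/L, so the substrate removal rate is 1270 × 680.4/1000 = 864.1 kg bCOD/d.
P_X = Y_obs · Q(S₀ − S) = 0.3426 × 864.1 = 296.0 kg VSS/d.

P_X ≈ 296 kg VSS/d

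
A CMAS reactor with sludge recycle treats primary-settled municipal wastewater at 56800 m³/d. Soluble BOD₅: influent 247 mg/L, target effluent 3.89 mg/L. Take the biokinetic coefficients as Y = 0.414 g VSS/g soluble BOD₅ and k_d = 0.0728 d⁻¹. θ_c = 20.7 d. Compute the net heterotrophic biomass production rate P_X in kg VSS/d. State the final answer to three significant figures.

The observed yield is Y_obs = Y/(1 + k_d·θ_c) = 0.414 / (1 + 0.0728 × 20.7) = 0.414 / 2.507 = 0.1651 g VSS per g soluble BOD₅ removed.
Mass of soluble BOD₅ removed per day: Q(S₀ − S) = 56800 × 243.1 g/m³ = 13809 kg/d.
So the net sludge growth is P_X = 0.1651 × 13809 = 2280 kg VSS/d.

P_X ≈ 2280 kg VSS/d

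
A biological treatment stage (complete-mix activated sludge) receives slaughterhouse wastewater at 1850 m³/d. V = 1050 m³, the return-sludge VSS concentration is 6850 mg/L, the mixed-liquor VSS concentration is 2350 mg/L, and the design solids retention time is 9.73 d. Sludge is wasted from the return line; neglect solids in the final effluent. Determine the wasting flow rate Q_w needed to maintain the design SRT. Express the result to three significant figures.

θ_c = V·X/(Q_w·X_r) when wasting from the recycle, so Q_w = V·X/(θ_c·X_r) = 1050 × 2350 / (9.73 × 6850) = 37.02 m³/d.

Q_w ≈ 37.0 m³/d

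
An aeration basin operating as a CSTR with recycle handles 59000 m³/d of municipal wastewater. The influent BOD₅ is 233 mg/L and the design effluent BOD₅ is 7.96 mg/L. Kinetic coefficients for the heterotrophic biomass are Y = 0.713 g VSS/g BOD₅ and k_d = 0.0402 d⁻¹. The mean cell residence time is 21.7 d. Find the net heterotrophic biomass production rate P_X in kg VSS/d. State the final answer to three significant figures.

Correct the yield for decay: Y_obs = Y/(1 + k_d θ_c) = 0.713 / (1 + 0.0402 × 21.7) = 0.713 / 1.872 = 0.3808.
Mass of BOD₅ removed per day: Q(S₀ − S) = 59000 × 225.0 g/m³ = 13277 kg/d.
Biomass produced: P_X = Y_obs·Q·ΔS = 0.3808 × 13277 ≈ 5056 kg VSS/d.

P_X ≈ 5060 kg VSS/d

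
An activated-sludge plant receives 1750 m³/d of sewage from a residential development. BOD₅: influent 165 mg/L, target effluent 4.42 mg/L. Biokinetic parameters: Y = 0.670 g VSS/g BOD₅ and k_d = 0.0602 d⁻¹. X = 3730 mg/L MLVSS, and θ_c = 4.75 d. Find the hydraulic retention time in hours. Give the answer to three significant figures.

From the SRT design equation V = Y Q (S₀−S) θ_c / [X (1 + k_d θ_c)] = 0.670 × 1750 × (165 − 4.42) × 4.75 / [3730 × (1 + 0.0602 × 4.75)] = 8.94×10^5 / 4797 = 186.5 m³.
τ = V/Q = 186.5/1750 = 0.1065 d, or 2.557 h.

τ ≈ 2.56 h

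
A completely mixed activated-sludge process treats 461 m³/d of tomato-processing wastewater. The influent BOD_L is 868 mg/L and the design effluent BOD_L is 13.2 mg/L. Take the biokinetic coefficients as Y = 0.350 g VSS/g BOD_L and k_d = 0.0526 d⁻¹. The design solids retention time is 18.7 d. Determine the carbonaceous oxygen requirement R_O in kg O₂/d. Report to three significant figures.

Y_obs = Y / (1 + k_d θ_c) = 0.350 / (1 + 0.0526 × 18.7) = 0.350 / 1.984 = 0.1764.
Mass of BOD_L removed per day: Q(S₀ − S) = 461 × 854.8 g/m³ = 394.1 kg/d.
P_X = Y_obs·Q·(S₀ − S) = 0.1764 × 394.1 = 69.53 kg VSS/d.
R_O = Q·(S₀ − S) − 1.42·P_X = 394.1 − 1.42 × 69.53 = 295.3 kg O₂/d.

R_O ≈ 295 kg O₂/d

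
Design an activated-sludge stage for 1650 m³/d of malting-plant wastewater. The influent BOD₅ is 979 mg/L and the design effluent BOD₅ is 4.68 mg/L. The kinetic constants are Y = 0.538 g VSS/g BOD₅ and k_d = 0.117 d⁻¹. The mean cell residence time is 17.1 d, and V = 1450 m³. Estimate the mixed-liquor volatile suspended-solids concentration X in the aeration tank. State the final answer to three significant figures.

Solving the biomass balance for X: X = Y Q (S₀−S) θ_c / [V (1+k_d θ_c)] = 0.538 × 1650 × (979 − 4.68) × 17.1 / [1450 × (1 + 0.117 × 17.1)] = 3399 mg/L.

X ≈ 3400 mg/L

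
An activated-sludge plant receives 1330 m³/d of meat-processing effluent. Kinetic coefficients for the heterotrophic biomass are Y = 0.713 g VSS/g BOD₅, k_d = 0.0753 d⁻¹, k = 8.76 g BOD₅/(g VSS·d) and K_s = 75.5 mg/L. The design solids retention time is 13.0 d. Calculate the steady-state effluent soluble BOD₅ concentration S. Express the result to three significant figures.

S ≈ 1.89 mg/L

Effluent substrate depends only on kinetics and SRT: S = K_s(1 + k_d θ_c) / [θ_c(Yk − k_d) − 1] = 75.5 × (1 + 0.0753 × 13.0) / [13.0 × (0.713 × 8.76 − 0.0753) − 1] = 149.4 / 79.22 = 1.886 mg/L.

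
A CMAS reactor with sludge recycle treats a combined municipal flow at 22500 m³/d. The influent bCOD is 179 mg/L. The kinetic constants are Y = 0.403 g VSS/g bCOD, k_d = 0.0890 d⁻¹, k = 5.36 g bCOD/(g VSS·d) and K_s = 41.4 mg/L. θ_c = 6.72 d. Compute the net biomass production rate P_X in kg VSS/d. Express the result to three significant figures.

For a completely mixed reactor with recycle the Lawrence–McCarty relation gives S = K_s·(1 + k_d·θ_c) / [θ_c·(Y·k − k_d) − 1] = 41.4 × (1 + 0.0890 × 6.72) / [6.72 × (0.403 × 5.36 − 0.0890) − 1] = 66.16 / 12.92 = 5.122 mg/L.
Observed yield with endogenous decay: Y_obs = Y / (1 + k_d·θ_c) = 0.403 / (1 + 0.0890 × 6.72) = 0.403 / 1.598 = 0.2522 g VSS/g bCOD.
ΔS = 179 − 5.12 = 173.9 mg/L, so the substrate removal rate is 22500 × 173.9/1000 = 3912 kg bCOD/d.
Biomass produced: P_X = Y_obs·Q·ΔS = 0.2522 × 3912 ≈ 986.6 kg VSS/d.

P_X ≈ 987 kg VSS/d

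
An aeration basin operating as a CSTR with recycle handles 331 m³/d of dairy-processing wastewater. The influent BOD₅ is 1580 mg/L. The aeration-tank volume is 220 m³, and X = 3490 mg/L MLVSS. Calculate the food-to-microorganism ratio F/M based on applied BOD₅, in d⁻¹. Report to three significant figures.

F/M = Q·S₀ / (V·X) = 331 × 1580 / (220.0 × 3490) = 0.6811 g BOD₅·(g VSS·d)⁻¹.

F/M ≈ 0.681 d⁻¹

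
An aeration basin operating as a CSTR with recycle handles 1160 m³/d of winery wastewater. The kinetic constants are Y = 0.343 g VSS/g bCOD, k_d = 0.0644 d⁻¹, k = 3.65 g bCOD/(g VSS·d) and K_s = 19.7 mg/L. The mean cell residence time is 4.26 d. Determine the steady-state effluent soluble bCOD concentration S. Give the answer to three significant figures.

S ≈ 6.18 mg/L

For a completely mixed reactor with recycle the Lawrence–McCarty relation gives S = K_s·(1 + k_d·θ_c) / [θ_c·(Y·k − k_d) − 1] = 19.7 × (1 + 0.0644 × 4.26) / [4.26 × (0.343 × 3.65 − 0.0644) − 1] = 25.10 / 4.059 = 6.185 mg/L.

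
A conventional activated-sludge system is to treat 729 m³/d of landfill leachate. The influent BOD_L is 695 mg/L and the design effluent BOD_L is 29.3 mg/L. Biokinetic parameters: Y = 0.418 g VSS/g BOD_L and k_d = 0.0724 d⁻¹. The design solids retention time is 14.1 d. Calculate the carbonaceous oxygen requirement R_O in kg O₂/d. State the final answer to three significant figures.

Correct the yield for decay: Y_obs = Y/(1 + k_d θ_c) = 0.418 / (1 + 0.0724 × 14.1) = 0.418 / 2.021 = 0.2068.
Mass of BOD_L removed per day: Q(S₀ − S) = 729 × 665.7 g/m³ = 485.3 kg/d.
P_X = Y_obs·Q·(S₀ − S) = 0.2068 × 485.3 = 100.4 kg VSS/d.
R_O = Q·ΔS − 1.42 P_X = 485.3 − 142.5 = 342.8 kg O₂/d.

R_O ≈ 343 kg O₂/d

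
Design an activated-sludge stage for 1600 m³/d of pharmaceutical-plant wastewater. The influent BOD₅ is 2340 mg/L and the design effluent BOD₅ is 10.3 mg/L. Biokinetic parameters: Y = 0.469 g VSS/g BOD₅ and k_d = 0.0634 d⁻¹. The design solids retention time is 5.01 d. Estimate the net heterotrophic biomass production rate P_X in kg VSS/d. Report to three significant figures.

P_X ≈ 1330 kg VSS/d

Y_obs = Y / (1 + k_d θ_c) = 0.469 / (1 + 0.0634 × 5.01) = 0.469 / 1.318 = 0.3559.
ΔS = 2340 − 10.3 = 2330 mg/L, so the substrate removal rate is 1600 × 2330/1000 = 3728 kg BOD₅/d.
Net biomass production P_X = Y_obs × Q·(S₀ − S) = 0.3559 × 3728 = 1327 kg VSS/d.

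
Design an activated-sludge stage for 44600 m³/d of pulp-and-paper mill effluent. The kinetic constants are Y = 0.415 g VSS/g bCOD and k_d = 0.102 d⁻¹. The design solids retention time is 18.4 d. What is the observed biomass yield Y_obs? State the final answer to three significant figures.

The observed yield is Y_obs = Y/(1 + k_d·θ_c) = 0.415 / (1 + 0.102 × 18.4) = 0.415 / 2.877 = 0.1443 g VSS per g bCOD removed.

Y_obs ≈ 0.144 g VSS/g bCOD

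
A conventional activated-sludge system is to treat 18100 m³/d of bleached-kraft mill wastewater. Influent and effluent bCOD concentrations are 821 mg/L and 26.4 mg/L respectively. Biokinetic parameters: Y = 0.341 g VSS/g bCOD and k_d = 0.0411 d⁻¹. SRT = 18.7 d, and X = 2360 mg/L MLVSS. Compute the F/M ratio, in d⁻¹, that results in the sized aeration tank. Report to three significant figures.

Rearranging the biomass balance for a CMAS with decay, V = Y·Q·ΔS·θ_c / [X·(1+k_d θ_c)] = 0.341 × 18100 × (821 − 26.4) × 18.7 / [2360 × (1 + 0.0411 × 18.7)] = 9.17×10^7 / 4174 = 21973 m³.
F/M = applied load / biomass = Q·S₀/(V·X) = 18100 × 821 / (21973 × 2360) = 0.2866 d⁻¹.

F/M ≈ 0.287 d⁻¹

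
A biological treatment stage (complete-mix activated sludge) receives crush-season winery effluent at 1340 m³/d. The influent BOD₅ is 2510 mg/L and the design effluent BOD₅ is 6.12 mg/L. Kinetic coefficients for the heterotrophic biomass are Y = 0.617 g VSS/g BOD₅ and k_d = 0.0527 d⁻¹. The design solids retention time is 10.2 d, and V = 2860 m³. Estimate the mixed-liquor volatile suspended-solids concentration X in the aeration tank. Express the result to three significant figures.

X ≈ 4800 mg/L

From V·X·(1 + k_d·θ_c) = Y·Q·(S₀ − S)·θ_c: X = 0.617 × 1340 × (2510 − 6.12) × 10.2 / [2860 × (1 + 0.0527 × 10.2)] = 4802 mg/L.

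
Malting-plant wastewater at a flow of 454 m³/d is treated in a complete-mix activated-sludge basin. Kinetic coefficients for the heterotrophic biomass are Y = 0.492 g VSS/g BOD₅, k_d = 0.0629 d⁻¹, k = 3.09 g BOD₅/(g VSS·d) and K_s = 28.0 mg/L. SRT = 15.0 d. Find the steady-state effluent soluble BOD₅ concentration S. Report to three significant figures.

S ≈ 2.61 mg/L

Effluent substrate depends only on kinetics and SRT: S = K_s(1 + k_d θ_c) / [θ_c(Yk − k_d) − 1] = 28.0 × (1 + 0.0629 × 15.0) / [15.0 × (0.492 × 3.09 − 0.0629) − 1] = 54.42 / 20.86 = 2.609 mg/L.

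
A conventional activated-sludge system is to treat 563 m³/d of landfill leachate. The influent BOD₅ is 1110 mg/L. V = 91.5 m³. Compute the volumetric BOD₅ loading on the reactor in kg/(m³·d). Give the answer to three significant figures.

Volumetric loading L_v = Q·S₀ / V = 563 × 1110 g/m³ / 91.50 m³ = 6830 g/(m³·d) = 6.830 kg BOD₅/(m³·d).

L_v ≈ 6.83 kg BOD₅/(m³·d)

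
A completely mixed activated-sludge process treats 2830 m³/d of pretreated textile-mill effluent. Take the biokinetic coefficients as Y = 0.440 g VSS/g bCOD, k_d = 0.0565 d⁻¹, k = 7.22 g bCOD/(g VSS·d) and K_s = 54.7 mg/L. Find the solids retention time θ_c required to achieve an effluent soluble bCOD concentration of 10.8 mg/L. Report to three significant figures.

Specific growth rate at S = 10.8 mg/L: μ = YkS/(K_s+S) = 0.440·7.22·10.8/(54.7+10.8) = 0.5238 d⁻¹.
Then 1/θ_c = μ − k_d = 0.5238 − 0.0565 = 0.4673 d⁻¹, giving θ_c = 2.140 d.

θ_c ≈ 2.14 d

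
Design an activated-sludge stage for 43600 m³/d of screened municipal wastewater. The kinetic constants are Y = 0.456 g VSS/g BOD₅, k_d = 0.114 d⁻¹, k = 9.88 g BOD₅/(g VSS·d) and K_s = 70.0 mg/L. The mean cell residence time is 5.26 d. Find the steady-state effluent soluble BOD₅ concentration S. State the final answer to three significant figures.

S ≈ 5.07 mg/L

From the Monod/SRT balance for a CMAS, S = K_s·(1+k_d θ_c)/[θ_c·(Y k − k_d) − 1] = 70.0 × (1 + 0.114 × 5.26) / [5.26 × (0.456 × 9.88 − 0.114) − 1] = 112.0 / 22.10 = 5.067 mg/L.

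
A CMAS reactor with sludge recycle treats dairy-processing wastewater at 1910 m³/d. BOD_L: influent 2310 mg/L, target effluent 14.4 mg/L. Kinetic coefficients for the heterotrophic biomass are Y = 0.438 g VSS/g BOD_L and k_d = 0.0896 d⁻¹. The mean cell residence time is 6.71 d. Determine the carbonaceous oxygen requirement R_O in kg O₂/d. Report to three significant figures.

R_O ≈ 2680 kg O₂/d

Correct the yield for decay: Y_obs = Y/(1 + k_d θ_c) = 0.438 / (1 + 0.0896 × 6.71) = 0.438 / 1.601 = 0.2735.
Q·(S₀ − S) = 1910 × (2310 − 14.4) × 10⁻³ = 4385 kg/d removed.
Biomass synthesised: P_X = Y_obs × 4385 = 1199 kg VSS/d.
R_O = Q·ΔS − 1.42 P_X = 4385 − 1703 = 2681 kg O₂/d.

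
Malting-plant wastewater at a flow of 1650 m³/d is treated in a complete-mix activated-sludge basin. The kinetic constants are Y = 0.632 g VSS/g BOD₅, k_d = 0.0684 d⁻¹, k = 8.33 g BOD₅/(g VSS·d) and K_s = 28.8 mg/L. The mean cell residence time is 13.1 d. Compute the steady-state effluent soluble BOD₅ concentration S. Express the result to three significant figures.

S ≈ 0.814 mg/L

From the Monod/SRT balance for a CMAS, S = K_s·(1+k_d θ_c)/[θ_c·(Y k − k_d) − 1] = 28.8 × (1 + 0.0684 × 13.1) / [13.1 × (0.632 × 8.33 − 0.0684) − 1] = 54.61 / 67.07 = 0.8142 mg/L.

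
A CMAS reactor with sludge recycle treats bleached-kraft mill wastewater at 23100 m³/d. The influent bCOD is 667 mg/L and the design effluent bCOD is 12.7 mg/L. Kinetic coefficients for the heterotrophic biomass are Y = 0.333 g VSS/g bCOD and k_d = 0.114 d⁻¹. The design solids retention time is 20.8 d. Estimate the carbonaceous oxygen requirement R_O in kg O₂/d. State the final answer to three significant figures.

Correct the yield for decay: Y_obs = Y/(1 + k_d θ_c) = 0.333 / (1 + 0.114 × 20.8) = 0.333 / 3.371 = 0.09878.
Substrate removed = Q·(S₀ − S) = 23100 m³/d × (667 − 12.7) g/m³ = 1.51×10^7 g/d = 15114 kg/d.
Biomass synthesised: P_X = Y_obs × 15114 = 1493 kg VSS/d.
R_O = Q·ΔS − 1.42 P_X = 15114 − 2120 = 12994 kg O₂/d.

R_O ≈ 13000 kg O₂/d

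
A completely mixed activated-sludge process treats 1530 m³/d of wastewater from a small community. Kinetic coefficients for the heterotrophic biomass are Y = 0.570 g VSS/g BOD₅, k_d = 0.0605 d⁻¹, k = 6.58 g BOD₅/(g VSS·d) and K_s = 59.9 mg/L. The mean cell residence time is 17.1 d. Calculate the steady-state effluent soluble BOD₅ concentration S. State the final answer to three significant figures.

S ≈ 1.96 mg/L

For a completely mixed reactor with recycle the Lawrence–McCarty relation gives S = K_s·(1 + k_d·θ_c) / [θ_c·(Y·k − k_d) − 1] = 59.9 × (1 + 0.0605 × 17.1) / [17.1 × (0.570 × 6.58 − 0.0605) − 1] = 121.9 / 62.10 = 1.962 mg/L.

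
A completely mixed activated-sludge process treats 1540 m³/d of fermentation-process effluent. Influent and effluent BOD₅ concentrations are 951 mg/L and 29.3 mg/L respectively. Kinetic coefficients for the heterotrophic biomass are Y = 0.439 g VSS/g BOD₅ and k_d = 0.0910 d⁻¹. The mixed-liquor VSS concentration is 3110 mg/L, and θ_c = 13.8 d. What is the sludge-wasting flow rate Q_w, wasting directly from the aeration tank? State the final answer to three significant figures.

Q_w ≈ 88.8 m³/d

Steady-state biomass mass balance: V·X·(1 + k_d·θ_c) = Y·Q·(S₀ − S)·θ_c, so V = 0.439 × 1540 × (951 − 29.3) × 13.8 / [3110 × (1 + 0.0910 × 13.8)] = 8.6×10^6 / 7016 = 1226 m³.
For wasting at MLVSS concentration, Q_w = V/θ_c = 1226/13.8 = 88.82 m³/d.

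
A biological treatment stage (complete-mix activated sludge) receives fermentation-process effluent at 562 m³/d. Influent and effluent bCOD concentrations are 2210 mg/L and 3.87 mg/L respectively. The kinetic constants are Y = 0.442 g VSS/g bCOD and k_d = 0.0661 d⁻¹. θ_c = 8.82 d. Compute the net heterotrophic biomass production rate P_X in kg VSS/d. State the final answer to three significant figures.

Correct the yield for decay: Y_obs = Y/(1 + k_d θ_c) = 0.442 / (1 + 0.0661 × 8.82) = 0.442 / 1.583 = 0.2792.
ΔS = 2210 − 3.87 = 2206 mg/L, so the substrate removal rate is 562 × 2206/1000 = 1240 kg bCOD/d.
So the net sludge growth is P_X = 0.2792 × 1240 = 346.2 kg VSS/d.

P_X ≈ 346 kg VSS/d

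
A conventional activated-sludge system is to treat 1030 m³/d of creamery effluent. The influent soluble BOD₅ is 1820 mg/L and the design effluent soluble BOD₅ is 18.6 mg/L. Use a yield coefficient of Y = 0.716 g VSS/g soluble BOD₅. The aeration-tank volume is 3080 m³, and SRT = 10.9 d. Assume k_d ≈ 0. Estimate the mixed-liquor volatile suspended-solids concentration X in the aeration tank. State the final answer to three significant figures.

Without decay, X = Y Q (S₀−S) θ_c / V = 0.716 × 1030 × (1820 − 18.6) × 10.9 / 3080 = 4701 mg/L.

X ≈ 4700 mg/L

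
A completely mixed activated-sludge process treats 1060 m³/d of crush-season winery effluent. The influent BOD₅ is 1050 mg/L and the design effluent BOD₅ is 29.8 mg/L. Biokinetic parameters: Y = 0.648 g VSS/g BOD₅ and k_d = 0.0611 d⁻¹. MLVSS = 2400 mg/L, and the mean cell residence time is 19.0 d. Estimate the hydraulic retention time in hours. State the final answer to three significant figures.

Steady-state biomass mass balance: V·X·(1 + k_d·θ_c) = Y·Q·(S₀ − S)·θ_c, so V = 0.648 × 1060 × (1050 − 29.8) × 19.0 / [2400 × (1 + 0.0611 × 19.0)] = 1.33×10^7 / 5186 = 2567 m³.
HRT = V/Q = 2567 m³ / 1060 m³·d⁻¹ = 2.422 d × 24 = 58.13 h.

τ ≈ 58.1 h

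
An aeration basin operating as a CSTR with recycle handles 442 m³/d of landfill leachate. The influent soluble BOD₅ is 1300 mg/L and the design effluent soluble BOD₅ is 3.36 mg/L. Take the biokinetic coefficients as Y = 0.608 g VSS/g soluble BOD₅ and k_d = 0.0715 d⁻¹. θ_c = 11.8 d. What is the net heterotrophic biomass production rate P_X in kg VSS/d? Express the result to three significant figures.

The observed yield is Y_obs = Y/(1 + k_d·θ_c) = 0.608 / (1 + 0.0715 × 11.8) = 0.608 / 1.844 = 0.3298 g VSS per g soluble BOD₅ removed.
Q·(S₀ − S) = 442 × (1300 − 3.36) × 10⁻³ = 573.1 kg/d removed.
P_X = Y_obs · Q(S₀ − S) = 0.3298 × 573.1 = 189.0 kg VSS/d.

P_X ≈ 189 kg VSS/d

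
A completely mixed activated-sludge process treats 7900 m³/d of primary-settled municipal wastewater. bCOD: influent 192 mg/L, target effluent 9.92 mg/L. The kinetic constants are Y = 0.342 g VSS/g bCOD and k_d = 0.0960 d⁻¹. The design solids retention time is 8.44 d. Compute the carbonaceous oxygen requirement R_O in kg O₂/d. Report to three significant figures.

R_O ≈ 1050 kg O₂/d

Correct the yield for decay: Y_obs = Y/(1 + k_d θ_c) = 0.342 / (1 + 0.0960 × 8.44) = 0.342 / 1.810 = 0.1889.
ΔS = 192 − 9.92 = 182.1 mg/L, so the substrate removal rate is 7900 × 182.1/1000 = 1438 kg bCOD/d.
P_X = Y_obs·Q·(S₀ − S) = 0.1889 × 1438 = 271.8 kg VSS/d.
R_O = Q·(S₀ − S) − 1.42·P_X = 1438 − 1.42 × 271.8 = 1053 kg O₂/d.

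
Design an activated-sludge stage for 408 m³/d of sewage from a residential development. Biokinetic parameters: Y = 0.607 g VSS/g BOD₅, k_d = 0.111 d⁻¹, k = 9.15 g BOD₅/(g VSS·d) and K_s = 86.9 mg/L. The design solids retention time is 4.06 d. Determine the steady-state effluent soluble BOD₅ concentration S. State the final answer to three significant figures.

S ≈ 5.97 mg/L

For a completely mixed reactor with recycle the Lawrence–McCarty relation gives S = K_s·(1 + k_d·θ_c) / [θ_c·(Y·k − k_d) − 1] = 86.9 × (1 + 0.111 × 4.06) / [4.06 × (0.607 × 9.15 − 0.111) − 1] = 126.1 / 21.10 = 5.975 mg/L.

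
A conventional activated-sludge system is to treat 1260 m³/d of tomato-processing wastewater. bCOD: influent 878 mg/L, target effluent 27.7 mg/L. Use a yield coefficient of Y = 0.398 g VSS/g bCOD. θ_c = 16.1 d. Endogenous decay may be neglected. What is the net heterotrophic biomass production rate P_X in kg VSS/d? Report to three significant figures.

Since k_d ≈ 0, Y_obs = Y = 0.398 g VSS/g bCOD.
Substrate removed = Q·(S₀ − S) = 1260 m³/d × (878 − 27.7) g/m³ = 1.07×10^6 g/d = 1071 kg/d.
Biomass produced: P_X = Y_obs·Q·ΔS = 0.3980 × 1071 ≈ 426.4 kg VSS/d.

P_X ≈ 426 kg VSS/d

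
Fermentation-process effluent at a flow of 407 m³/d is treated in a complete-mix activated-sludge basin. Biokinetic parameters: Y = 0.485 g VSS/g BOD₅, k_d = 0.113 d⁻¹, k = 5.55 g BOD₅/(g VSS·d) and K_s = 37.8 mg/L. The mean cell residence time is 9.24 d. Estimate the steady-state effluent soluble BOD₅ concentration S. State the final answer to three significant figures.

From the Monod/SRT balance for a CMAS, S = K_s·(1+k_d θ_c)/[θ_c·(Y k − k_d) − 1] = 37.8 × (1 + 0.113 × 9.24) / [9.24 × (0.485 × 5.55 − 0.113) − 1] = 77.27 / 22.83 = 3.385 mg/L.

S ≈ 3.38 mg/L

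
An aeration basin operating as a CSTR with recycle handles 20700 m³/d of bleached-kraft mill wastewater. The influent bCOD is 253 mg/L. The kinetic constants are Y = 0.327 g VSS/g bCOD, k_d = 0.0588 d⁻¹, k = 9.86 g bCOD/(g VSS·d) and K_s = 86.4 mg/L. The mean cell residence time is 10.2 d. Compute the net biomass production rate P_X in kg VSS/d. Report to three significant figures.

P_X ≈ 1050 kg VSS/d

Effluent substrate depends only on kinetics and SRT: S = K_s(1 + k_d θ_c) / [θ_c(Yk − k_d) − 1] = 86.4 × (1 + 0.0588 × 10.2) / [10.2 × (0.327 × 9.86 − 0.0588) − 1] = 138.2 / 31.29 = 4.418 mg/L.
Observed yield with endogenous decay: Y_obs = Y / (1 + k_d·θ_c) = 0.327 / (1 + 0.0588 × 10.2) = 0.327 / 1.600 = 0.2044 g VSS/g bCOD.
Mass of bCOD removed per day: Q(S₀ − S) = 20700 × 248.6 g/m³ = 5146 kg/d.
P_X = Y_obs · Q(S₀ − S) = 0.2044 × 5146 = 1052 kg VSS/d.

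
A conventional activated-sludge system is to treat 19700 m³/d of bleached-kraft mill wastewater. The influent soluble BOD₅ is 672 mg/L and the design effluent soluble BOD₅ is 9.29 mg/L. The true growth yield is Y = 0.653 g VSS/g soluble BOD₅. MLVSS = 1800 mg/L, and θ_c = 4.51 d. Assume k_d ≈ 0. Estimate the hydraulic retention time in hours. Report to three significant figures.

τ ≈ 26.0 h

With k_d = 0 the design equation reduces to V = Y Q (S₀−S) θ_c / X = 0.653 × 19700 × (672 − 9.29) × 4.51 / 1800 = 21360 m³.
Hydraulic retention time τ = V/Q = 21360 / 19700 = 1.084 d = 26.02 h.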